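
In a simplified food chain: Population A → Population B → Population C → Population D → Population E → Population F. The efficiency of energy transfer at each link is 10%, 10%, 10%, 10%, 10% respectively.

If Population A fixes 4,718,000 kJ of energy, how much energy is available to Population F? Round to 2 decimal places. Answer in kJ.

47.18 kJ

Population B: 4718000 × 0.1 = 471800 kJ
Population C: 471800 × 0.1 = 47180 kJ
Population D: 47180 × 0.1 = 4718 kJ
Population E: 4718 × 0.1 = 471.8 kJ
Population F: 471.8 × 0.1 = 47.18 kJ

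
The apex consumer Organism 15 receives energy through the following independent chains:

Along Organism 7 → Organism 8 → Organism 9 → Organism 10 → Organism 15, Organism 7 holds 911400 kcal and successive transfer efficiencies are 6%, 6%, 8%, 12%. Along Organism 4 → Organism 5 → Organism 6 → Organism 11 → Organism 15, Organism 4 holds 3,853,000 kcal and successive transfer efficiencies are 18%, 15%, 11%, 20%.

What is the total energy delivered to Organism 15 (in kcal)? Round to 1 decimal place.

2320.2 kcal

Via Organism 7: 911400 × 0.06 × 0.06 × 0.08 × 0.12 = 31.497984 kcal
Via Organism 4: 3853000 × 0.18 × 0.15 × 0.11 × 0.2 = 2288.682 kcal
Total at Organism 15: 31.497984 + 2288.682 = 2320.179984 kcal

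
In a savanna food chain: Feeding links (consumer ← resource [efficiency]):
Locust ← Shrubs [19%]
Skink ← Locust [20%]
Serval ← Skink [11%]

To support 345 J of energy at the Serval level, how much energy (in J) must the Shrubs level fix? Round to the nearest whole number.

82536 J

Cumulative transfer efficiency: 0.19 × 0.2 × 0.11 = 0.00418
Shrubs energy = 345 / 0.00418 = 82536 J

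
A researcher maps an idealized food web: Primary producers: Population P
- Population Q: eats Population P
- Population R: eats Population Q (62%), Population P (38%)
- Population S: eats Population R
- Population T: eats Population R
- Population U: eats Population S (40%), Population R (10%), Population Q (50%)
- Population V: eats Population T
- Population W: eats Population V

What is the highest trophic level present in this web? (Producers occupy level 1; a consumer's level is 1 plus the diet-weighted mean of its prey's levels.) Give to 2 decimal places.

5.62

Population Q: 1 + 1 = 2
Population R: 1 + (0.62×2 + 0.38×1) = 2.62
Population S: 1 + 2.62 = 3.62
Population T: 1 + 2.62 = 3.62
Population U: 1 + (0.4×3.62 + 0.1×2.62 + 0.5×2) = 3.71
Population V: 1 + 3.62 = 4.62
Population W: 1 + 4.62 = 5.62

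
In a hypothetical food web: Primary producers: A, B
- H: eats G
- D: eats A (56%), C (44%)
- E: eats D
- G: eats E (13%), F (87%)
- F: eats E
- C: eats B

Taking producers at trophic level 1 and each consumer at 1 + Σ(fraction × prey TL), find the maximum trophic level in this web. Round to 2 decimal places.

C: 1 + 1 = 2
D: 1 + (0.56×1 + 0.44×2) = 2.44
E: 1 + 2.44 = 3.44
F: 1 + 3.44 = 4.44
G: 1 + (0.13×3.44 + 0.87×4.44) = 5.31
H: 1 + 5.31 = 6.31

6.31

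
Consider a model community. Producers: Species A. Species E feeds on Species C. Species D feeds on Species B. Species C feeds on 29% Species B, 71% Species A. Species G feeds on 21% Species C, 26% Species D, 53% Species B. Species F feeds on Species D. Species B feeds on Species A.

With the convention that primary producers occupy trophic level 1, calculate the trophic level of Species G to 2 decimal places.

Species B: 1 + 1 = 2
Species C: 1 + (0.29×2 + 0.71×1) = 2.29
Species D: 1 + 2 = 3
Species E: 1 + 2.29 = 3.29
Species F: 1 + 3 = 4
Species G: 1 + (0.21×2.29 + 0.26×3 + 0.53×2) = 3.3209

3.32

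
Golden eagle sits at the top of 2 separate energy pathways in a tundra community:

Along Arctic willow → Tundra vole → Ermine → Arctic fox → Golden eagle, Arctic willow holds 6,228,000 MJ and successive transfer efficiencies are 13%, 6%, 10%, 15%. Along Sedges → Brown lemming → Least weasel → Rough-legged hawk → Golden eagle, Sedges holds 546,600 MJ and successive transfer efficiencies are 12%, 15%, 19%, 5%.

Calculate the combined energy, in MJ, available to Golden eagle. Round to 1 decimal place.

822.1 MJ

Via Arctic willow: 6228000 × 0.13 × 0.06 × 0.1 × 0.15 = 728.676 MJ
Via Sedges: 546600 × 0.12 × 0.15 × 0.19 × 0.05 = 93.4686 MJ
Total at Golden eagle: 728.676 + 93.4686 = 822.1446 MJ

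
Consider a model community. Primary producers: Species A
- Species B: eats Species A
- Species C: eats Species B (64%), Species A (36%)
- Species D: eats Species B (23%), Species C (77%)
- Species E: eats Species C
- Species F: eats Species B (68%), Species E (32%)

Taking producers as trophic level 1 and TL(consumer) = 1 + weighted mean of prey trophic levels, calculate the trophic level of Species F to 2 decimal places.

Species B: 1 + 1 = 2
Species C: 1 + (0.64×2 + 0.36×1) = 2.64
Species D: 1 + (0.23×2 + 0.77×2.64) = 3.4928
Species E: 1 + 2.64 = 3.64
Species F: 1 + (0.68×2 + 0.32×3.64) = 3.5248

3.52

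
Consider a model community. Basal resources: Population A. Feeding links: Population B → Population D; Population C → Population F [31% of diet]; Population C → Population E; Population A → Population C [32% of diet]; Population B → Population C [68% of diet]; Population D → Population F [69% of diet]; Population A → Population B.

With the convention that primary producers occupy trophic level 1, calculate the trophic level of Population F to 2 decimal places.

Population B: 1 + 1 = 2
Population C: 1 + (0.32×1 + 0.68×2) = 2.68
Population D: 1 + 2 = 3
Population E: 1 + 2.68 = 3.68
Population F: 1 + (0.69×3 + 0.31×2.68) = 3.9008

3.90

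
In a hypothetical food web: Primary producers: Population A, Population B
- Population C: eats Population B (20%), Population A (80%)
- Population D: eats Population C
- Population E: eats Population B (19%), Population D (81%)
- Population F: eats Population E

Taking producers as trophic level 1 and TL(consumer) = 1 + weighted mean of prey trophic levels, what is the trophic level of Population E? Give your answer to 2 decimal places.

Population C: 1 + (0.2×1 + 0.8×1) = 2
Population D: 1 + 2 = 3
Population E: 1 + (0.19×1 + 0.81×3) = 3.62
Population F: 1 + 3.62 = 4.62

3.62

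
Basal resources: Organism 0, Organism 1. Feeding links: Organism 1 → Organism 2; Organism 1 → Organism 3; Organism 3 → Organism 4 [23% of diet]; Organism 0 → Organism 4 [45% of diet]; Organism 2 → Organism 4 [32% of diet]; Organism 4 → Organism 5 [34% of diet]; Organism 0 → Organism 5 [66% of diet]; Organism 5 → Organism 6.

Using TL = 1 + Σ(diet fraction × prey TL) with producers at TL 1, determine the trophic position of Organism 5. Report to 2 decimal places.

Organism 2: 1 + 1 = 2
Organism 3: 1 + 1 = 2
Organism 4: 1 + (0.23×2 + 0.45×1 + 0.32×2) = 2.55
Organism 5: 1 + (0.34×2.55 + 0.66×1) = 2.527
Organism 6: 1 + 2.527 = 3.527

2.53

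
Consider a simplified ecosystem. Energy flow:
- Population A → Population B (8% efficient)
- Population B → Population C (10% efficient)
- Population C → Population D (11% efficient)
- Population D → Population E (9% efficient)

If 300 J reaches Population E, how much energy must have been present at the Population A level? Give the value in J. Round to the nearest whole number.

Cumulative transfer efficiency: 0.08 × 0.1 × 0.11 × 0.09 = 0.0000792
Population A energy = 300 / 0.0000792 = 3787879 J

3787879 J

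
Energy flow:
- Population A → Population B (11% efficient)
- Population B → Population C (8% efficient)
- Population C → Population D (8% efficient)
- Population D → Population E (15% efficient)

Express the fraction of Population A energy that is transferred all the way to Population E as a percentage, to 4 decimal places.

0.0106%

Product of link efficiencies: 0.11 × 0.08 × 0.08 × 0.15 = 0.0001056
As a percentage: 0.0001056 × 100 = 0.0106%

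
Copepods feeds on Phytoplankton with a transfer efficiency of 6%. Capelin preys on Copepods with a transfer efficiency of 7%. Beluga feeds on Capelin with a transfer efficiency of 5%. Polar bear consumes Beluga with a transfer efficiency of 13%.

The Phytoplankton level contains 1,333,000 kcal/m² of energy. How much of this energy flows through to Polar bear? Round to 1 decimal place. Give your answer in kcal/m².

36.4 kcal/m²

Copepods: 1333000 × 0.06 = 79980 kcal/m²
Capelin: 79980 × 0.07 = 5598.6 kcal/m²
Beluga: 5598.6 × 0.05 = 279.93 kcal/m²
Polar bear: 279.93 × 0.13 = 36.3909 kcal/m²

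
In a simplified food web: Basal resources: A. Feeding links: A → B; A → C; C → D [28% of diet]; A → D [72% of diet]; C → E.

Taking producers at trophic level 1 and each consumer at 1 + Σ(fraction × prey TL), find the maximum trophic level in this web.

3

B: 1 + 1 = 2
C: 1 + 1 = 2
D: 1 + (0.28×2 + 0.72×1) = 2.28
E: 1 + 2 = 3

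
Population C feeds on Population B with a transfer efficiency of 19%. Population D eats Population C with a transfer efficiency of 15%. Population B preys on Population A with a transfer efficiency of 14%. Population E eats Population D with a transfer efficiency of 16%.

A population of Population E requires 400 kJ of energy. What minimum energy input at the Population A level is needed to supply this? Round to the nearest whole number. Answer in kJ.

626566 kJ

Cumulative transfer efficiency: 0.14 × 0.19 × 0.15 × 0.16 = 0.0006384
Population A energy = 400 / 0.0006384 = 626566 kJ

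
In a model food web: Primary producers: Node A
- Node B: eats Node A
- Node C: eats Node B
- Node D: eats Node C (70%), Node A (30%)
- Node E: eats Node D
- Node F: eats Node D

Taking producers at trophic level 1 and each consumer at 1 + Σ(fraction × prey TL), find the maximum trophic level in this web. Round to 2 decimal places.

4.40

Node B: 1 + 1 = 2
Node C: 1 + 2 = 3
Node D: 1 + (0.7×3 + 0.3×1) = 3.4
Node E: 1 + 3.4 = 4.4
Node F: 1 + 3.4 = 4.4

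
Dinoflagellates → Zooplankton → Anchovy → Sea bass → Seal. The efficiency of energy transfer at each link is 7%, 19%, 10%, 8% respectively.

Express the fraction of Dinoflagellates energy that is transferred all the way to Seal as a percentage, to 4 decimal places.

0.0106%

Product of link efficiencies: 0.07 × 0.19 × 0.1 × 0.08 = 0.0001064
As a percentage: 0.0001064 × 100 = 0.0106%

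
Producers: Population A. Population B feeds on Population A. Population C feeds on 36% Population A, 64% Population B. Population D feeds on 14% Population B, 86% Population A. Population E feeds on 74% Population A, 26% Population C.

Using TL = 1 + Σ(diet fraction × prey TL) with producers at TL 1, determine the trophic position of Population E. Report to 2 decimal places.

2.43

Population B: 1 + 1 = 2
Population C: 1 + (0.36×1 + 0.64×2) = 2.64
Population D: 1 + (0.14×2 + 0.86×1) = 2.14
Population E: 1 + (0.74×1 + 0.26×2.64) = 2.4264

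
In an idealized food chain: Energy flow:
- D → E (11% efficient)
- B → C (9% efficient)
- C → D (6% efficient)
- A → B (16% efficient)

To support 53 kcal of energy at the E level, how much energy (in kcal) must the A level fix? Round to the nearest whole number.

Cumulative transfer efficiency: 0.16 × 0.09 × 0.06 × 0.11 = 0.00009504
A energy = 53 / 0.00009504 = 557660 kcal

557660 kcal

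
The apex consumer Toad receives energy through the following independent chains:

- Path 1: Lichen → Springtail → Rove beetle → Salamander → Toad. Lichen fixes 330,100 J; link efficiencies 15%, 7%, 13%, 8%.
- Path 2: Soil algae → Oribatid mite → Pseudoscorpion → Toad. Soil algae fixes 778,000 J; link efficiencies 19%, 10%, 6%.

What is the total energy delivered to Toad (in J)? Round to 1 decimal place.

923.0 J

Path 1: 330100 × 0.15 × 0.07 × 0.13 × 0.08 = 36.04692 J
Path 2: 778000 × 0.19 × 0.1 × 0.06 = 886.92 J
Total at Toad: 36.04692 + 886.92 = 922.96692 J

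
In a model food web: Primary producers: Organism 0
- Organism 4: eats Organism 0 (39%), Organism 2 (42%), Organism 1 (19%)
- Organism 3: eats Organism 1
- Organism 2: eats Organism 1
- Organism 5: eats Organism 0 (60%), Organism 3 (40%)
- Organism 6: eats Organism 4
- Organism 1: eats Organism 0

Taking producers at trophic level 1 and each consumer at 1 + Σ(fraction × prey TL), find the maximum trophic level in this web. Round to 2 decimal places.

4.03

Organism 1: 1 + 1 = 2
Organism 2: 1 + 2 = 3
Organism 3: 1 + 2 = 3
Organism 4: 1 + (0.39×1 + 0.42×3 + 0.19×2) = 3.03
Organism 5: 1 + (0.6×1 + 0.4×3) = 2.8
Organism 6: 1 + 3.03 = 4.03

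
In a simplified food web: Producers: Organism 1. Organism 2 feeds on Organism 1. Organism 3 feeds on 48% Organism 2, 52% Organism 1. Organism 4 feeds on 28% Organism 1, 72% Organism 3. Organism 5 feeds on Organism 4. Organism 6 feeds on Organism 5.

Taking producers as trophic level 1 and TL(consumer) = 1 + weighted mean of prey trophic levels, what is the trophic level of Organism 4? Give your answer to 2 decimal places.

3.07

Organism 2: 1 + 1 = 2
Organism 3: 1 + (0.48×2 + 0.52×1) = 2.48
Organism 4: 1 + (0.28×1 + 0.72×2.48) = 3.0656
Organism 5: 1 + 3.0656 = 4.0656
Organism 6: 1 + 4.0656 = 5.0656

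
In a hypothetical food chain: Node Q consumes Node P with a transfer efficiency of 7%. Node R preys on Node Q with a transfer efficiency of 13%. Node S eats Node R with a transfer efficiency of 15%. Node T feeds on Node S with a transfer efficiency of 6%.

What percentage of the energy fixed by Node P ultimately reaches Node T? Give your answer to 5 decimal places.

Product of link efficiencies: 0.07 × 0.13 × 0.15 × 0.06 = 0.0000819
As a percentage: 0.0000819 × 100 = 0.00819%

0.00819%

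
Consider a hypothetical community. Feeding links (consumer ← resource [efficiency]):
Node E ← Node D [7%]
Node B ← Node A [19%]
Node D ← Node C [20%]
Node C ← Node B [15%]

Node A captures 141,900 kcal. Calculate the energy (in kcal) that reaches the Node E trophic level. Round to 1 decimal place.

Node B: 141900 × 0.19 = 26961 kcal
Node C: 26961 × 0.15 = 4044.15 kcal
Node D: 4044.15 × 0.2 = 808.83 kcal
Node E: 808.83 × 0.07 = 56.6181 kcal

56.6 kcal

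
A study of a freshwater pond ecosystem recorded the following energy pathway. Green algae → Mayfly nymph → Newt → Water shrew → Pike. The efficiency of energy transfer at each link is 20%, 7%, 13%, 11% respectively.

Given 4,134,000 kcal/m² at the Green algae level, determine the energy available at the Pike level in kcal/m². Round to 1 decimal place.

Mayfly nymph: 4134000 × 0.2 = 826800 kcal/m²
Newt: 826800 × 0.07 = 57876 kcal/m²
Water shrew: 57876 × 0.13 = 7523.88 kcal/m²
Pike: 7523.88 × 0.11 = 827.6268 kcal/m²

827.6 kcal/m²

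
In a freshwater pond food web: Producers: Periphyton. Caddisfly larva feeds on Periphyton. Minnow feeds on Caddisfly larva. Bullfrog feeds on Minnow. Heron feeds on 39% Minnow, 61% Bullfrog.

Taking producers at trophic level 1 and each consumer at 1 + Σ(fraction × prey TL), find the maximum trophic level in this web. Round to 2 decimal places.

Caddisfly larva: 1 + 1 = 2
Minnow: 1 + 2 = 3
Bullfrog: 1 + 3 = 4
Heron: 1 + (0.39×3 + 0.61×4) = 4.61

4.61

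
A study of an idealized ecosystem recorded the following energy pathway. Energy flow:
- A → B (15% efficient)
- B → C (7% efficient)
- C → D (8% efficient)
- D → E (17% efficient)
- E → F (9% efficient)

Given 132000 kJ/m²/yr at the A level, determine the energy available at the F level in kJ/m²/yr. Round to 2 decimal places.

1.70 kJ/m²/yr

B: 132000 × 0.15 = 19800 kJ/m²/yr
C: 19800 × 0.07 = 1386 kJ/m²/yr
D: 1386 × 0.08 = 110.88 kJ/m²/yr
E: 110.88 × 0.17 = 18.8496 kJ/m²/yr
F: 18.8496 × 0.09 = 1.696464 kJ/m²/yr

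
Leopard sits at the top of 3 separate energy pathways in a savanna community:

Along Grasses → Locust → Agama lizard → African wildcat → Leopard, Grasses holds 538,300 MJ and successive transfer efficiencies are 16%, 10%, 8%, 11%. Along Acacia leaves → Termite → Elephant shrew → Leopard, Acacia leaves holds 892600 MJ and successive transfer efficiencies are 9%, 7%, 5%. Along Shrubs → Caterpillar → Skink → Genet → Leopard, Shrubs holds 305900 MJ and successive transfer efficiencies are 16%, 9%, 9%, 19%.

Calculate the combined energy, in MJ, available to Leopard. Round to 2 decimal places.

Via Grasses: 538300 × 0.16 × 0.1 × 0.08 × 0.11 = 75.79264 MJ
Via Acacia leaves: 892600 × 0.09 × 0.07 × 0.05 = 281.169 MJ
Via Shrubs: 305900 × 0.16 × 0.09 × 0.09 × 0.19 = 75.324816 MJ
Total at Leopard: 75.79264 + 281.169 + 75.324816 = 432.286456 MJ

432.29 MJ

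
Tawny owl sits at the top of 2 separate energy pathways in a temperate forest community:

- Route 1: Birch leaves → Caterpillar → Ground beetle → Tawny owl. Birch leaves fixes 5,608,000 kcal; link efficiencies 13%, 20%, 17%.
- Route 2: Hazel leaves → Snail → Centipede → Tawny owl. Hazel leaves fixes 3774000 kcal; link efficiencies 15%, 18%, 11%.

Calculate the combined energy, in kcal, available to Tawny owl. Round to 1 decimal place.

35996.1 kcal

Route 1: 5608000 × 0.13 × 0.2 × 0.17 = 24787.36 kcal
Route 2: 3774000 × 0.15 × 0.18 × 0.11 = 11208.78 kcal
Total at Tawny owl: 24787.36 + 11208.78 = 35996.14 kcal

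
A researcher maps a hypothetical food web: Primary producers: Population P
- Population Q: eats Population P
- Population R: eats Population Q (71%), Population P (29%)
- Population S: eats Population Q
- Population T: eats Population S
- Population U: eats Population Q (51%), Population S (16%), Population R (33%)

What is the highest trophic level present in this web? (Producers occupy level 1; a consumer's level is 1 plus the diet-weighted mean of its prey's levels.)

4

Population Q: 1 + 1 = 2
Population R: 1 + (0.71×2 + 0.29×1) = 2.71
Population S: 1 + 2 = 3
Population T: 1 + 3 = 4
Population U: 1 + (0.51×2 + 0.16×3 + 0.33×2.71) = 3.3943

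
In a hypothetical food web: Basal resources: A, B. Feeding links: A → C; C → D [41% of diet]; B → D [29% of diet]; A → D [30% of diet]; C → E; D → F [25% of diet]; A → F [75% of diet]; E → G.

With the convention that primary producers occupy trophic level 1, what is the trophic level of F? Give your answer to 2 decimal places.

C: 1 + 1 = 2
D: 1 + (0.41×2 + 0.29×1 + 0.3×1) = 2.41
E: 1 + 2 = 3
F: 1 + (0.25×2.41 + 0.75×1) = 2.3525
G: 1 + 3 = 4

2.35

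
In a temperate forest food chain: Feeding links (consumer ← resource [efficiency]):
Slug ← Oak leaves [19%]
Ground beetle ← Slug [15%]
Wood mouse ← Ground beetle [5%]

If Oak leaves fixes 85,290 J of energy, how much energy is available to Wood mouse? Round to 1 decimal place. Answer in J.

Slug: 85290 × 0.19 = 16205.1 J
Ground beetle: 16205.1 × 0.15 = 2430.765 J
Wood mouse: 2430.765 × 0.05 = 121.53825 J

121.5 J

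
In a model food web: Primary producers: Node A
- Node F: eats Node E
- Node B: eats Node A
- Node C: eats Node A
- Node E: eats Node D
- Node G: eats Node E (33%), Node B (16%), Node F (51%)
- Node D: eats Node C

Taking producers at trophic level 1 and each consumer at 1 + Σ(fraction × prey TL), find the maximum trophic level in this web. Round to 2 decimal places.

Node B: 1 + 1 = 2
Node C: 1 + 1 = 2
Node D: 1 + 2 = 3
Node E: 1 + 3 = 4
Node F: 1 + 4 = 5
Node G: 1 + (0.33×4 + 0.16×2 + 0.51×5) = 5.19

5.19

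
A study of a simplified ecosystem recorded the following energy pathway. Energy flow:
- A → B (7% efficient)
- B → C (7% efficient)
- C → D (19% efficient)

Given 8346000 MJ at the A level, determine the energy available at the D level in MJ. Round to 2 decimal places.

7770.13 MJ

B: 8346000 × 0.07 = 584220 MJ
C: 584220 × 0.07 = 40895.4 MJ
D: 40895.4 × 0.19 = 7770.126 MJ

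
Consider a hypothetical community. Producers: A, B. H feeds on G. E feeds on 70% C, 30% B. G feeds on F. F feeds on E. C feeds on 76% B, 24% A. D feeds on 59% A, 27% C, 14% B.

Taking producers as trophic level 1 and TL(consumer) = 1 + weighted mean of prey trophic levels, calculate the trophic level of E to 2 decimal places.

C: 1 + (0.76×1 + 0.24×1) = 2
D: 1 + (0.59×1 + 0.27×2 + 0.14×1) = 2.27
E: 1 + (0.7×2 + 0.3×1) = 2.7
F: 1 + 2.7 = 3.7
G: 1 + 3.7 = 4.7
H: 1 + 4.7 = 5.7

2.70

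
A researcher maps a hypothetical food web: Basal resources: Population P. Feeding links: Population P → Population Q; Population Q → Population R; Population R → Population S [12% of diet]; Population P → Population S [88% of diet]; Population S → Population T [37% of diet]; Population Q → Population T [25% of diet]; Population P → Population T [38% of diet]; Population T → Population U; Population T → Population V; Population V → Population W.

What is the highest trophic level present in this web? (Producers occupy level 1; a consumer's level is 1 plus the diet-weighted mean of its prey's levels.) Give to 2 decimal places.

4.71

Population Q: 1 + 1 = 2
Population R: 1 + 2 = 3
Population S: 1 + (0.12×3 + 0.88×1) = 2.24
Population T: 1 + (0.37×2.24 + 0.25×2 + 0.38×1) = 2.7088
Population U: 1 + 2.7088 = 3.7088
Population V: 1 + 2.7088 = 3.7088
Population W: 1 + 3.7088 = 4.7088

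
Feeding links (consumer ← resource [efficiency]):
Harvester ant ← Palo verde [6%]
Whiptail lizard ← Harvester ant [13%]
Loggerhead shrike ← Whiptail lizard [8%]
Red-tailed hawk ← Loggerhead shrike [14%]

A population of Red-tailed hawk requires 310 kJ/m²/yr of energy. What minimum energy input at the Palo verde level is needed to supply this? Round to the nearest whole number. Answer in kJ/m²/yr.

3548535 kJ/m²/yr

Cumulative transfer efficiency: 0.06 × 0.13 × 0.08 × 0.14 = 0.00008736
Palo verde energy = 310 / 0.00008736 = 3548535 kJ/m²/yr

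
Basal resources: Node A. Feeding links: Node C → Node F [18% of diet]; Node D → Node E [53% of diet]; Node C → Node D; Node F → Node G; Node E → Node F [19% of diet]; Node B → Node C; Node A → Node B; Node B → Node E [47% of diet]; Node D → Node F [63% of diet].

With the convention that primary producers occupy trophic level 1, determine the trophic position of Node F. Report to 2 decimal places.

Node B: 1 + 1 = 2
Node C: 1 + 2 = 3
Node D: 1 + 3 = 4
Node E: 1 + (0.47×2 + 0.53×4) = 4.06
Node F: 1 + (0.18×3 + 0.63×4 + 0.19×4.06) = 4.8314
Node G: 1 + 4.8314 = 5.8314

4.83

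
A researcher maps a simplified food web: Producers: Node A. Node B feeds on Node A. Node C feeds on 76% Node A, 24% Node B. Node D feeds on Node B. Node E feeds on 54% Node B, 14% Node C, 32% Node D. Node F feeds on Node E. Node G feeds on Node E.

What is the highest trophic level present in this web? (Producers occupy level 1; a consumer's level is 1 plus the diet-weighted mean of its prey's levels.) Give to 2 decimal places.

Node B: 1 + 1 = 2
Node C: 1 + (0.76×1 + 0.24×2) = 2.24
Node D: 1 + 2 = 3
Node E: 1 + (0.54×2 + 0.14×2.24 + 0.32×3) = 3.3536
Node F: 1 + 3.3536 = 4.3536
Node G: 1 + 3.3536 = 4.3536

4.35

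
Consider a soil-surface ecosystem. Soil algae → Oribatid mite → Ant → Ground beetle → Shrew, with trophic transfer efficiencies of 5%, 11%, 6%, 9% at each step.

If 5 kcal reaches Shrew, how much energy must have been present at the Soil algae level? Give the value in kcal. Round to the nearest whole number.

Cumulative transfer efficiency: 0.05 × 0.11 × 0.06 × 0.09 = 0.0000297
Soil algae energy = 5 / 0.0000297 = 168350 kcal

168350 kcal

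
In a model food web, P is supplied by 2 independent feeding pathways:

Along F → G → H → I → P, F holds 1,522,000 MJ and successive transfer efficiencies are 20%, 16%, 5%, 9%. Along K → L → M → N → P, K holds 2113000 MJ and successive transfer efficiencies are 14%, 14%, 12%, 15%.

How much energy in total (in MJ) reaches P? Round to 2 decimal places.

964.63 MJ

Via F: 1522000 × 0.2 × 0.16 × 0.05 × 0.09 = 219.168 MJ
Via K: 2113000 × 0.14 × 0.14 × 0.12 × 0.15 = 745.4664 MJ
Total at P: 219.168 + 745.4664 = 964.6344 MJ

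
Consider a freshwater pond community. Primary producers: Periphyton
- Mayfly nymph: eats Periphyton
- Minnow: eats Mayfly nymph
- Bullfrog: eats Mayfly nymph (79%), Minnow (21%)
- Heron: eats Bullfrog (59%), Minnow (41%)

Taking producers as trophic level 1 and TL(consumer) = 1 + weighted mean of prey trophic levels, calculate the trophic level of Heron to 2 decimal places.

Mayfly nymph: 1 + 1 = 2
Minnow: 1 + 2 = 3
Bullfrog: 1 + (0.79×2 + 0.21×3) = 3.21
Heron: 1 + (0.59×3.21 + 0.41×3) = 4.1239

4.12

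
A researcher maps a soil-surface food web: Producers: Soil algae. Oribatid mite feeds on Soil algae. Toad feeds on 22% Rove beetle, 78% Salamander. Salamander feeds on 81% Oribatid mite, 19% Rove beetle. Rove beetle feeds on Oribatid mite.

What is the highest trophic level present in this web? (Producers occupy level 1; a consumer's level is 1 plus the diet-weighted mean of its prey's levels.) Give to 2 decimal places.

Oribatid mite: 1 + 1 = 2
Rove beetle: 1 + 2 = 3
Salamander: 1 + (0.81×2 + 0.19×3) = 3.19
Toad: 1 + (0.22×3 + 0.78×3.19) = 4.1482

4.15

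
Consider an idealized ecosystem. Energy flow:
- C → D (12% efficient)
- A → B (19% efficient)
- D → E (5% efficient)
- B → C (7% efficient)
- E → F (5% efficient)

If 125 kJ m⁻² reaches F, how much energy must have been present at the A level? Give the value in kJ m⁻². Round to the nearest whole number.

Cumulative transfer efficiency: 0.19 × 0.07 × 0.12 × 0.05 × 0.05 = 0.00000399
A energy = 125 / 0.00000399 = 31328321 kJ m⁻²

31328321 kJ m⁻²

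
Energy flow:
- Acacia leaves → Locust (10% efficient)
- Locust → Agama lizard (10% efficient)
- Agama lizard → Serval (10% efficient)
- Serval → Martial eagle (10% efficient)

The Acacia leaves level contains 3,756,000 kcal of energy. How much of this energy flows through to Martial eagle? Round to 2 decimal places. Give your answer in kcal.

Locust: 3756000 × 0.1 = 375600 kcal
Agama lizard: 375600 × 0.1 = 37560 kcal
Serval: 37560 × 0.1 = 3756 kcal
Martial eagle: 3756 × 0.1 = 375.6 kcal

375.60 kcal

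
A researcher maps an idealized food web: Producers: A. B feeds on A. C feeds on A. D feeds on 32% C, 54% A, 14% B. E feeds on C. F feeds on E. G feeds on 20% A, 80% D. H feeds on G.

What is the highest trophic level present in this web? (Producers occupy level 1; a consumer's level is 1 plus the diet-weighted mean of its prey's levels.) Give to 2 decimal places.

B: 1 + 1 = 2
C: 1 + 1 = 2
D: 1 + (0.32×2 + 0.54×1 + 0.14×2) = 2.46
E: 1 + 2 = 3
F: 1 + 3 = 4
G: 1 + (0.2×1 + 0.8×2.46) = 3.168
H: 1 + 3.168 = 4.168

4.17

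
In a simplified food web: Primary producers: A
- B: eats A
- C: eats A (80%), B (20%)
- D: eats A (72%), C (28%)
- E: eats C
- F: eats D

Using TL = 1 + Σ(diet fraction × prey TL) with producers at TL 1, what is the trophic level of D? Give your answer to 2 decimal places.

B: 1 + 1 = 2
C: 1 + (0.8×1 + 0.2×2) = 2.2
D: 1 + (0.72×1 + 0.28×2.2) = 2.336
E: 1 + 2.2 = 3.2
F: 1 + 2.336 = 3.336

2.34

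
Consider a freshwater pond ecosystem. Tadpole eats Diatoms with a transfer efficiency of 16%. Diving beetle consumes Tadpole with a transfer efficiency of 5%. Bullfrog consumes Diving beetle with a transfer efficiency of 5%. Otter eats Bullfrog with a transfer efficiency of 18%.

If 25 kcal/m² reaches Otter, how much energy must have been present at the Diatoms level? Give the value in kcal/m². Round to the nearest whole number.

Cumulative transfer efficiency: 0.16 × 0.05 × 0.05 × 0.18 = 0.000072
Diatoms energy = 25 / 0.000072 = 347222 kcal/m²

347222 kcal/m²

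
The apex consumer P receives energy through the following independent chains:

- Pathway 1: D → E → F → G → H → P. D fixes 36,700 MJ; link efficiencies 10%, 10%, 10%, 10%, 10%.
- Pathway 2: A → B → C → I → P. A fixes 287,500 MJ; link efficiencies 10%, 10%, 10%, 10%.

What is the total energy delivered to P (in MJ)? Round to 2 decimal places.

Pathway 1: 36700 × 0.1 × 0.1 × 0.1 × 0.1 × 0.1 = 0.367 MJ
Pathway 2: 287500 × 0.1 × 0.1 × 0.1 × 0.1 = 28.75 MJ
Total at P: 0.367 + 28.75 = 29.117 MJ

29.12 MJ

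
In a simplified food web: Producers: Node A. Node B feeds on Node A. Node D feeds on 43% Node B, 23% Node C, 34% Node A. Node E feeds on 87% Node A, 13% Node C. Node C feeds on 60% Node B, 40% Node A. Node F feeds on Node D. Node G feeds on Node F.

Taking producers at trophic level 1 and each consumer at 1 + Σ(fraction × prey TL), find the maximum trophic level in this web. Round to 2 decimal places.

4.80

Node B: 1 + 1 = 2
Node C: 1 + (0.6×2 + 0.4×1) = 2.6
Node D: 1 + (0.43×2 + 0.23×2.6 + 0.34×1) = 2.798
Node E: 1 + (0.87×1 + 0.13×2.6) = 2.208
Node F: 1 + 2.798 = 3.798
Node G: 1 + 3.798 = 4.798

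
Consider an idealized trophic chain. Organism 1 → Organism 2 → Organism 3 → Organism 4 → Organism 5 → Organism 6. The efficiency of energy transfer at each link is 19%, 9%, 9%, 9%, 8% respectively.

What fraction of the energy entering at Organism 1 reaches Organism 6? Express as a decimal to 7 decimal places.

0.0000111

Product of link efficiencies: 0.19 × 0.09 × 0.09 × 0.09 × 0.08 = 0.0000110808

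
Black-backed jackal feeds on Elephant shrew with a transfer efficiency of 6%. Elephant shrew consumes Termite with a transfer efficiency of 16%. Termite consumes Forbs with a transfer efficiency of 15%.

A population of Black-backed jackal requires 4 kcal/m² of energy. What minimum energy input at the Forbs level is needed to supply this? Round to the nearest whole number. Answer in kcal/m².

2778 kcal/m²

Cumulative transfer efficiency: 0.15 × 0.16 × 0.06 = 0.00144
Forbs energy = 4 / 0.00144 = 2778 kcal/m²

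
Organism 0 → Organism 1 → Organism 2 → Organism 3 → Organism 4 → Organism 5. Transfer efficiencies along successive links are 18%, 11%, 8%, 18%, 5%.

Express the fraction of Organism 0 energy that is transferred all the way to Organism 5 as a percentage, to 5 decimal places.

Product of link efficiencies: 0.18 × 0.11 × 0.08 × 0.18 × 0.05 = 0.000014256
As a percentage: 0.000014256 × 100 = 0.00143%

0.00143%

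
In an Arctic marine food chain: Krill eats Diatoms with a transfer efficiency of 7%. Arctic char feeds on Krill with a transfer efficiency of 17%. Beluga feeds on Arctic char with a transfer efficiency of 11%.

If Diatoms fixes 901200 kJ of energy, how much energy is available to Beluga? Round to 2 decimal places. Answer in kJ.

Krill: 901200 × 0.07 = 63084 kJ
Arctic char: 63084 × 0.17 = 10724.28 kJ
Beluga: 10724.28 × 0.11 = 1179.6708 kJ

1179.67 kJ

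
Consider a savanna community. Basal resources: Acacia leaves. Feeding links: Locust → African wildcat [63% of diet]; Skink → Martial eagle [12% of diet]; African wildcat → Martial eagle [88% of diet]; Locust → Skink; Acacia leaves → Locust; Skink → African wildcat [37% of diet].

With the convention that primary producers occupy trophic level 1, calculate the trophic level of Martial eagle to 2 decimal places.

4.33

Locust: 1 + 1 = 2
Skink: 1 + 2 = 3
African wildcat: 1 + (0.63×2 + 0.37×3) = 3.37
Martial eagle: 1 + (0.88×3.37 + 0.12×3) = 4.3256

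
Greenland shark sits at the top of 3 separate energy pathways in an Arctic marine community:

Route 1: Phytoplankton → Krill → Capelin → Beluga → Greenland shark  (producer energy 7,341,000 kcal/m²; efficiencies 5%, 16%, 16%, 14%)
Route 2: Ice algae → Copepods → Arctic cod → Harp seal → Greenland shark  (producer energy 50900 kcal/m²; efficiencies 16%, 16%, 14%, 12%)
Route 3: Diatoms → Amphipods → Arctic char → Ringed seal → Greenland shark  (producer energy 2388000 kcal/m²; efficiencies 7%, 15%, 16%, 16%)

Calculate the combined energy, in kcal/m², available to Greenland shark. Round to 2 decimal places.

Route 1: 7341000 × 0.05 × 0.16 × 0.16 × 0.14 = 1315.5072 kcal/m²
Route 2: 50900 × 0.16 × 0.16 × 0.14 × 0.12 = 21.891072 kcal/m²
Route 3: 2388000 × 0.07 × 0.15 × 0.16 × 0.16 = 641.8944 kcal/m²
Total at Greenland shark: 1315.5072 + 21.891072 + 641.8944 = 1979.292672 kcal/m²

1979.29 kcal/m²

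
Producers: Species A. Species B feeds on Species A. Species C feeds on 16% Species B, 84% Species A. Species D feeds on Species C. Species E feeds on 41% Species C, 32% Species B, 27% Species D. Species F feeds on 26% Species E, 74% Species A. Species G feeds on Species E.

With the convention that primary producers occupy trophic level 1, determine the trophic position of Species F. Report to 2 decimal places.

Species B: 1 + 1 = 2
Species C: 1 + (0.16×2 + 0.84×1) = 2.16
Species D: 1 + 2.16 = 3.16
Species E: 1 + (0.41×2.16 + 0.32×2 + 0.27×3.16) = 3.3788
Species F: 1 + (0.26×3.3788 + 0.74×1) = 2.618488
Species G: 1 + 3.3788 = 4.3788

2.62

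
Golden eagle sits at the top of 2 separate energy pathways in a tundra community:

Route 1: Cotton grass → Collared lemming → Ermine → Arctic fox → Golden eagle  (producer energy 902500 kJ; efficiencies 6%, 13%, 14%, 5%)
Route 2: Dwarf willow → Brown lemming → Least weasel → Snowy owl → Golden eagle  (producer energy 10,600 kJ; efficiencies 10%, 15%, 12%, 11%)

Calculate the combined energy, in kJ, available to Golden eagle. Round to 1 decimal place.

51.4 kJ

Route 1: 902500 × 0.06 × 0.13 × 0.14 × 0.05 = 49.2765 kJ
Route 2: 10600 × 0.1 × 0.15 × 0.12 × 0.11 = 2.0988 kJ
Total at Golden eagle: 49.2765 + 2.0988 = 51.3753 kJ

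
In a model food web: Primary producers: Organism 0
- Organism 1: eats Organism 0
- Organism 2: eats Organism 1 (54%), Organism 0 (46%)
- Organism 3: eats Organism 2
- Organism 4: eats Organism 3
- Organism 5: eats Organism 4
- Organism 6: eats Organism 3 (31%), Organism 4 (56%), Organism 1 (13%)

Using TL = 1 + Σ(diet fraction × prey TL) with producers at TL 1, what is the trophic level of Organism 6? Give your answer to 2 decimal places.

Organism 1: 1 + 1 = 2
Organism 2: 1 + (0.54×2 + 0.46×1) = 2.54
Organism 3: 1 + 2.54 = 3.54
Organism 4: 1 + 3.54 = 4.54
Organism 5: 1 + 4.54 = 5.54
Organism 6: 1 + (0.31×3.54 + 0.56×4.54 + 0.13×2) = 4.8998

4.90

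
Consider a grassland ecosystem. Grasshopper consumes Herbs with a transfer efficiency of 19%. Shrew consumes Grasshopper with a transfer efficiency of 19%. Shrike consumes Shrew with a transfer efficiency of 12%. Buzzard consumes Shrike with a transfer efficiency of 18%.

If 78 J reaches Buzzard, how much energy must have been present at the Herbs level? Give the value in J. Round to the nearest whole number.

Cumulative transfer efficiency: 0.19 × 0.19 × 0.12 × 0.18 = 0.00077976
Herbs energy = 78 / 0.00077976 = 100031 J

100031 J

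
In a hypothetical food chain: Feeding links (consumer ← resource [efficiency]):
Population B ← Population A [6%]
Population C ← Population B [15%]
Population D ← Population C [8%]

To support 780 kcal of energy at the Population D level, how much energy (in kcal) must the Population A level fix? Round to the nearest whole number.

1083333 kcal

Cumulative transfer efficiency: 0.06 × 0.15 × 0.08 = 0.00072
Population A energy = 780 / 0.00072 = 1083333 kcal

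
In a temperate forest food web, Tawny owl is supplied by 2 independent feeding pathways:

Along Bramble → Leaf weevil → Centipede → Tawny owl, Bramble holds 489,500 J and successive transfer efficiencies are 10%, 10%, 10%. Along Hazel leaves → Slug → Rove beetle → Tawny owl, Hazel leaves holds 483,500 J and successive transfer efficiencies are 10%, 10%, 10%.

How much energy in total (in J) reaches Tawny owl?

973 J

Via Bramble: 489500 × 0.1 × 0.1 × 0.1 = 489.5 J
Via Hazel leaves: 483500 × 0.1 × 0.1 × 0.1 = 483.5 J
Total at Tawny owl: 489.5 + 483.5 = 973 J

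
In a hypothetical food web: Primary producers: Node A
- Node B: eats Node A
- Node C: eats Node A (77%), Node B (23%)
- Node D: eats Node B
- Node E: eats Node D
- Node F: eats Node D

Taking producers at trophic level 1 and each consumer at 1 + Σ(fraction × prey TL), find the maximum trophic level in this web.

4

Node B: 1 + 1 = 2
Node C: 1 + (0.77×1 + 0.23×2) = 2.23
Node D: 1 + 2 = 3
Node E: 1 + 3 = 4
Node F: 1 + 3 = 4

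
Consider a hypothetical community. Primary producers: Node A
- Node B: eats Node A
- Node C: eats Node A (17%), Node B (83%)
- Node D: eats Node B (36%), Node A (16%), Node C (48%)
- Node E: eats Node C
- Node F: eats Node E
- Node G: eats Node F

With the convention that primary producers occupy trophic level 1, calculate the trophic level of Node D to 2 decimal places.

Node B: 1 + 1 = 2
Node C: 1 + (0.17×1 + 0.83×2) = 2.83
Node D: 1 + (0.36×2 + 0.16×1 + 0.48×2.83) = 3.2384
Node E: 1 + 2.83 = 3.83
Node F: 1 + 3.83 = 4.83
Node G: 1 + 4.83 = 5.83

3.24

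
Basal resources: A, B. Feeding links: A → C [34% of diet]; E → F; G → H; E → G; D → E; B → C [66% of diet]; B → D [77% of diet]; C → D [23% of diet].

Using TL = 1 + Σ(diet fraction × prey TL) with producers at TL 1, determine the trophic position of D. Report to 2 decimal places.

C: 1 + (0.66×1 + 0.34×1) = 2
D: 1 + (0.23×2 + 0.77×1) = 2.23
E: 1 + 2.23 = 3.23
F: 1 + 3.23 = 4.23
G: 1 + 3.23 = 4.23
H: 1 + 4.23 = 5.23

2.23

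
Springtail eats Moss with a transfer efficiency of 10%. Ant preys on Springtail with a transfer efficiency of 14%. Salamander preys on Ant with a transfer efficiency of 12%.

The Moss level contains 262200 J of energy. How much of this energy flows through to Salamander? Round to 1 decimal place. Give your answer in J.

440.5 J

Springtail: 262200 × 0.1 = 26220 J
Ant: 26220 × 0.14 = 3670.8 J
Salamander: 3670.8 × 0.12 = 440.496 J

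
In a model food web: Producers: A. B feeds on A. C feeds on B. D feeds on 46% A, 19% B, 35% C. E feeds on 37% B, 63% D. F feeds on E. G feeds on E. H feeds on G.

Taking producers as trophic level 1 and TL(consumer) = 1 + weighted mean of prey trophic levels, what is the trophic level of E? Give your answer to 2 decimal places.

B: 1 + 1 = 2
C: 1 + 2 = 3
D: 1 + (0.46×1 + 0.19×2 + 0.35×3) = 2.89
E: 1 + (0.37×2 + 0.63×2.89) = 3.5607
F: 1 + 3.5607 = 4.5607
G: 1 + 3.5607 = 4.5607
H: 1 + 4.5607 = 5.5607

3.56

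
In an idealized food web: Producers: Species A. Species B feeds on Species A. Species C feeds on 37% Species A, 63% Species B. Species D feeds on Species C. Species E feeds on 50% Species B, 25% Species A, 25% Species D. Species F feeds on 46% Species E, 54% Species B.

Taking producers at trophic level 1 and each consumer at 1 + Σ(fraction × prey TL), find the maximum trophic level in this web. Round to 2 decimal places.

3.63

Species B: 1 + 1 = 2
Species C: 1 + (0.37×1 + 0.63×2) = 2.63
Species D: 1 + 2.63 = 3.63
Species E: 1 + (0.5×2 + 0.25×1 + 0.25×3.63) = 3.1575
Species F: 1 + (0.46×3.1575 + 0.54×2) = 3.53245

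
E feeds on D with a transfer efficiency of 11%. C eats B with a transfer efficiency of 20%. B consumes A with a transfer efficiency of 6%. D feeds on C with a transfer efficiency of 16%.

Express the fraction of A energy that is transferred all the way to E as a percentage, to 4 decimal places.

Product of link efficiencies: 0.06 × 0.2 × 0.16 × 0.11 = 0.0002112
As a percentage: 0.0002112 × 100 = 0.0211%

0.0211%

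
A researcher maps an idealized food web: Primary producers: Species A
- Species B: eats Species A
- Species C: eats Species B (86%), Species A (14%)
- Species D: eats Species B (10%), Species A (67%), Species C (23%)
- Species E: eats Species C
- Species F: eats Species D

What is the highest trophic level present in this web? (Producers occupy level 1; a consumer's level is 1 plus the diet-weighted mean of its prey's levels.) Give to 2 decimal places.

Species B: 1 + 1 = 2
Species C: 1 + (0.86×2 + 0.14×1) = 2.86
Species D: 1 + (0.1×2 + 0.67×1 + 0.23×2.86) = 2.5278
Species E: 1 + 2.86 = 3.86
Species F: 1 + 2.5278 = 3.5278

3.86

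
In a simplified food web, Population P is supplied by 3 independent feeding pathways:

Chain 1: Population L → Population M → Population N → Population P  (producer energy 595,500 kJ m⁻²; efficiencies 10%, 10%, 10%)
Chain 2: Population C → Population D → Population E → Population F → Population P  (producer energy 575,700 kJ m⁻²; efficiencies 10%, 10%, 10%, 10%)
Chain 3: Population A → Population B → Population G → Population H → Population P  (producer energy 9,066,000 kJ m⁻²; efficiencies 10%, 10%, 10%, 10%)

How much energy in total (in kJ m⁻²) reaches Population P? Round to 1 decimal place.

Chain 1: 595500 × 0.1 × 0.1 × 0.1 = 595.5 kJ m⁻²
Chain 2: 575700 × 0.1 × 0.1 × 0.1 × 0.1 = 57.57 kJ m⁻²
Chain 3: 9066000 × 0.1 × 0.1 × 0.1 × 0.1 = 906.6 kJ m⁻²
Total at Population P: 595.5 + 57.57 + 906.6 = 1559.67 kJ m⁻²

1559.7 kJ m⁻²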